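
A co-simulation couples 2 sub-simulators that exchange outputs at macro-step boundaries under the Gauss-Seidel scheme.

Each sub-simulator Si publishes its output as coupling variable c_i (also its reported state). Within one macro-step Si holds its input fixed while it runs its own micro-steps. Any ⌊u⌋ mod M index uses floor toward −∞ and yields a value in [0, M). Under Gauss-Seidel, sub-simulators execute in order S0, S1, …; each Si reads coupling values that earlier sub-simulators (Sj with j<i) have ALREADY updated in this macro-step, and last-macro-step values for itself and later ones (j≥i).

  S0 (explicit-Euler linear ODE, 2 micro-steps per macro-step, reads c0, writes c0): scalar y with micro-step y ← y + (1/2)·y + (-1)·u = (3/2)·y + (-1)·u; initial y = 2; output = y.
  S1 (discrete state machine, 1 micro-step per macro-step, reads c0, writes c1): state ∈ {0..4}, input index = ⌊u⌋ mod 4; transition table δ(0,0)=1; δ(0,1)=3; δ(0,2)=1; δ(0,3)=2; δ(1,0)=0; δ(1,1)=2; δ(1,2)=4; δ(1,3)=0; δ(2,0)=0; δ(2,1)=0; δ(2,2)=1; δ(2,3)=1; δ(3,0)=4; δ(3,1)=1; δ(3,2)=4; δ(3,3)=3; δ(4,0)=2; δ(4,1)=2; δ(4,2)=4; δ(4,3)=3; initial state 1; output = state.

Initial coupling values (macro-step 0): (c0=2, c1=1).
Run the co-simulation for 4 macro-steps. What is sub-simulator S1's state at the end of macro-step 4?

S1 state at macro-step 4 = 1

macro 1: S0 reads c0=2 → after 2×micro: -1/2; S1 reads c0=-1/2 → after 1×micro: 0 ⇒ (c0=-1/2, c1=0)
macro 2: S0 reads c0=-1/2 → after 2×micro: 1/8; S1 reads c0=1/8 → after 1×micro: 1 ⇒ (c0=1/8, c1=1)
macro 3: S0 reads c0=1/8 → after 2×micro: -1/32; S1 reads c0=-1/32 → after 1×micro: 0 ⇒ (c0=-1/32, c1=0)
macro 4: S0 reads c0=-1/32 → after 2×micro: 1/128; S1 reads c0=1/128 → after 1×micro: 1 ⇒ (c0=1/128, c1=1)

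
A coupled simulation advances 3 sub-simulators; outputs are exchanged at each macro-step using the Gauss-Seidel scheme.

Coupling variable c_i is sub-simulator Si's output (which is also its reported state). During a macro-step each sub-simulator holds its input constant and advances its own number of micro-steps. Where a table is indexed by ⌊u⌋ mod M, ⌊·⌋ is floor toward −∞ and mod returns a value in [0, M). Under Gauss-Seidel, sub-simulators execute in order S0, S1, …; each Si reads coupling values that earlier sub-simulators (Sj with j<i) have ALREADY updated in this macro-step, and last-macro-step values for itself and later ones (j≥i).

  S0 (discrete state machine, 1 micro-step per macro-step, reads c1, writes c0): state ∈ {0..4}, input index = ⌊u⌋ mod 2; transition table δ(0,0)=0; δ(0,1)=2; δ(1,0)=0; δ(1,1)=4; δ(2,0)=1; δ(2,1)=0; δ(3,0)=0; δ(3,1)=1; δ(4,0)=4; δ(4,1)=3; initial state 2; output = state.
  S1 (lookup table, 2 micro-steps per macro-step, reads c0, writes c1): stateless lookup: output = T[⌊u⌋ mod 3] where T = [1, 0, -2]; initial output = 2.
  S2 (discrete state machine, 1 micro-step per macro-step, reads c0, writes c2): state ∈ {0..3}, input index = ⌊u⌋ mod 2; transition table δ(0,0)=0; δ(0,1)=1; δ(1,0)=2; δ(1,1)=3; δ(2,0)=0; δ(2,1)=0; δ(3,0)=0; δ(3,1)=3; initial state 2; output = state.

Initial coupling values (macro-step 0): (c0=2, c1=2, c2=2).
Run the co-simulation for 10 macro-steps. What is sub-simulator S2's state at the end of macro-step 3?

S2 state at macro-step 3 = 0

macro 1: S0 reads c1=2 → after 1×micro: 1; S1 reads c0=1 → after 2×micro: 0; S2 reads c0=1 → after 1×micro: 0 ⇒ (c0=1, c1=0, c2=0)
macro 2: S0 reads c1=0 → after 1×micro: 0; S1 reads c0=0 → after 2×micro: 1; S2 reads c0=0 → after 1×micro: 0 ⇒ (c0=0, c1=1, c2=0)
macro 3: S0 reads c1=1 → after 1×micro: 2; S1 reads c0=2 → after 2×micro: -2; S2 reads c0=2 → after 1×micro: 0 ⇒ (c0=2, c1=-2, c2=0)
macro 4: S0 reads c1=-2 → after 1×micro: 1; S1 reads c0=1 → after 2×micro: 0; S2 reads c0=1 → after 1×micro: 1 ⇒ (c0=1, c1=0, c2=1)
macro 5: S0 reads c1=0 → after 1×micro: 0; S1 reads c0=0 → after 2×micro: 1; S2 reads c0=0 → after 1×micro: 2 ⇒ (c0=0, c1=1, c2=2)
macro 6: S0 reads c1=1 → after 1×micro: 2; S1 reads c0=2 → after 2×micro: -2; S2 reads c0=2 → after 1×micro: 0 ⇒ (c0=2, c1=-2, c2=0)
macro 7: S0 reads c1=-2 → after 1×micro: 1; S1 reads c0=1 → after 2×micro: 0; S2 reads c0=1 → after 1×micro: 1 ⇒ (c0=1, c1=0, c2=1)
macro 8: S0 reads c1=0 → after 1×micro: 0; S1 reads c0=0 → after 2×micro: 1; S2 reads c0=0 → after 1×micro: 2 ⇒ (c0=0, c1=1, c2=2)
macro 9: S0 reads c1=1 → after 1×micro: 2; S1 reads c0=2 → after 2×micro: -2; S2 reads c0=2 → after 1×micro: 0 ⇒ (c0=2, c1=-2, c2=0)
macro 10: S0 reads c1=-2 → after 1×micro: 1; S1 reads c0=1 → after 2×micro: 0; S2 reads c0=1 → after 1×micro: 1 ⇒ (c0=1, c1=0, c2=1)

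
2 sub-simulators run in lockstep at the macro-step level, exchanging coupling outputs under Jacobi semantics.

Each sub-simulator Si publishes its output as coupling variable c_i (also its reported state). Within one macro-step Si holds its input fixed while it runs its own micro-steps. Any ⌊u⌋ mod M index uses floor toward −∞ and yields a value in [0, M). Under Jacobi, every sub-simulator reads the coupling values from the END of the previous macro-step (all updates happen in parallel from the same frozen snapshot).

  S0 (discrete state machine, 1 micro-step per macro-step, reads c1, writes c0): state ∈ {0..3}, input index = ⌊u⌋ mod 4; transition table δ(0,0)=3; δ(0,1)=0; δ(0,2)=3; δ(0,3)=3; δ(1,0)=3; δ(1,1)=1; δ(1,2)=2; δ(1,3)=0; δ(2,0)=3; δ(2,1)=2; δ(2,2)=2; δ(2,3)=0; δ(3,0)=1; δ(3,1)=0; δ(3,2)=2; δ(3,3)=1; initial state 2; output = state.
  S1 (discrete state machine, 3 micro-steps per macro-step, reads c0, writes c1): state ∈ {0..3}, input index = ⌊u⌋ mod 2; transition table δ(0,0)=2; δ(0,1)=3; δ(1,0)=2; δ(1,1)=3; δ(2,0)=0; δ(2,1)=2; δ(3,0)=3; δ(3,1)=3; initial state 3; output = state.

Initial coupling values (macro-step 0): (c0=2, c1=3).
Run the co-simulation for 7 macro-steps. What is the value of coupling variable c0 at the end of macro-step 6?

c0 at macro-step 6 = 1

macro 1: S0 reads c1=3 → after 1×micro: 0; S1 reads c0=2 → after 3×micro: 3 ⇒ (c0=0, c1=3)
macro 2: S0 reads c1=3 → after 1×micro: 3; S1 reads c0=0 → after 3×micro: 3 ⇒ (c0=3, c1=3)
macro 3: S0 reads c1=3 → after 1×micro: 1; S1 reads c0=3 → after 3×micro: 3 ⇒ (c0=1, c1=3)
macro 4: S0 reads c1=3 → after 1×micro: 0; S1 reads c0=1 → after 3×micro: 3 ⇒ (c0=0, c1=3)
macro 5: S0 reads c1=3 → after 1×micro: 3; S1 reads c0=0 → after 3×micro: 3 ⇒ (c0=3, c1=3)
macro 6: S0 reads c1=3 → after 1×micro: 1; S1 reads c0=3 → after 3×micro: 3 ⇒ (c0=1, c1=3)
macro 7: S0 reads c1=3 → after 1×micro: 0; S1 reads c0=1 → after 3×micro: 3 ⇒ (c0=0, c1=3)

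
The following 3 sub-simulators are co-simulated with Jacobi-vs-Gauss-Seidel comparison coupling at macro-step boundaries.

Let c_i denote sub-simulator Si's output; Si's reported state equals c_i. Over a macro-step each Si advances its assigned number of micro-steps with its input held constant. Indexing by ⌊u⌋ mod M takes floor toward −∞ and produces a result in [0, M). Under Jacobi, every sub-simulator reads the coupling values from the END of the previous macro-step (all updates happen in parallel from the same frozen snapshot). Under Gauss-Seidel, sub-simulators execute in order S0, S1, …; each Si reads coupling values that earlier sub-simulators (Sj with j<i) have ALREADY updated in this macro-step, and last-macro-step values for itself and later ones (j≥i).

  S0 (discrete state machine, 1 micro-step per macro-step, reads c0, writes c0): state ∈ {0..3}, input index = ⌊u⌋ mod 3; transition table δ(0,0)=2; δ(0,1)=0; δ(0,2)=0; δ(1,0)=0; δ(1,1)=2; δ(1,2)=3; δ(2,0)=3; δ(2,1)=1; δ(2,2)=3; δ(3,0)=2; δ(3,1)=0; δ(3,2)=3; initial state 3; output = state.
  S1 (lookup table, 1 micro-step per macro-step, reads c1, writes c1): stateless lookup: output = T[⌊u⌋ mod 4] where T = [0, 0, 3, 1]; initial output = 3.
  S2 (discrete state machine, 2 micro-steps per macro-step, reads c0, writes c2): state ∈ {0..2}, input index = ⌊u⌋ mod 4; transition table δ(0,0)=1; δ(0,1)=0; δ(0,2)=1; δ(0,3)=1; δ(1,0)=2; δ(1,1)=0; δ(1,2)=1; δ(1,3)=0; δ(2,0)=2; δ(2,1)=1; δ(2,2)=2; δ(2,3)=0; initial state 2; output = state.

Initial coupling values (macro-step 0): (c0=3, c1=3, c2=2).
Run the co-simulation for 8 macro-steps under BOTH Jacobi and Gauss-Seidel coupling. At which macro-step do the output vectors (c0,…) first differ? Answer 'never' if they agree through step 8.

first divergence at macro-step: 1

[Jacobi] macro 1: S0 reads c0=3 → after 1×micro: 2; S1 reads c1=3 → after 1×micro: 1; S2 reads c0=3 → after 2×micro: 1 ⇒ (c0=2, c1=1, c2=1)
[Jacobi] macro 2: S0 reads c0=2 → after 1×micro: 3; S1 reads c1=1 → after 1×micro: 0; S2 reads c0=2 → after 2×micro: 1 ⇒ (c0=3, c1=0, c2=1)
[Jacobi] macro 3: S0 reads c0=3 → after 1×micro: 2; S1 reads c1=0 → after 1×micro: 0; S2 reads c0=3 → after 2×micro: 1 ⇒ (c0=2, c1=0, c2=1)
[Jacobi] macro 4: S0 reads c0=2 → after 1×micro: 3; S1 reads c1=0 → after 1×micro: 0; S2 reads c0=2 → after 2×micro: 1 ⇒ (c0=3, c1=0, c2=1)
[Jacobi] macro 5: S0 reads c0=3 → after 1×micro: 2; S1 reads c1=0 → after 1×micro: 0; S2 reads c0=3 → after 2×micro: 1 ⇒ (c0=2, c1=0, c2=1)
[Jacobi] macro 6: S0 reads c0=2 → after 1×micro: 3; S1 reads c1=0 → after 1×micro: 0; S2 reads c0=2 → after 2×micro: 1 ⇒ (c0=3, c1=0, c2=1)
[Jacobi] macro 7: S0 reads c0=3 → after 1×micro: 2; S1 reads c1=0 → after 1×micro: 0; S2 reads c0=3 → after 2×micro: 1 ⇒ (c0=2, c1=0, c2=1)
[Jacobi] macro 8: S0 reads c0=2 → after 1×micro: 3; S1 reads c1=0 → after 1×micro: 0; S2 reads c0=2 → after 2×micro: 1 ⇒ (c0=3, c1=0, c2=1)
[Gauss-Seidel] macro 1: S0 reads c0=3 → after 1×micro: 2; S1 reads c1=3 → after 1×micro: 1; S2 reads c0=2 → after 2×micro: 2 ⇒ (c0=2, c1=1, c2=2)
[Gauss-Seidel] macro 2: S0 reads c0=2 → after 1×micro: 3; S1 reads c1=1 → after 1×micro: 0; S2 reads c0=3 → after 2×micro: 1 ⇒ (c0=3, c1=0, c2=1)
[Gauss-Seidel] macro 3: S0 reads c0=3 → after 1×micro: 2; S1 reads c1=0 → after 1×micro: 0; S2 reads c0=2 → after 2×micro: 1 ⇒ (c0=2, c1=0, c2=1)
[Gauss-Seidel] macro 4: S0 reads c0=2 → after 1×micro: 3; S1 reads c1=0 → after 1×micro: 0; S2 reads c0=3 → after 2×micro: 1 ⇒ (c0=3, c1=0, c2=1)
[Gauss-Seidel] macro 5: S0 reads c0=3 → after 1×micro: 2; S1 reads c1=0 → after 1×micro: 0; S2 reads c0=2 → after 2×micro: 1 ⇒ (c0=2, c1=0, c2=1)
[Gauss-Seidel] macro 6: S0 reads c0=2 → after 1×micro: 3; S1 reads c1=0 → after 1×micro: 0; S2 reads c0=3 → after 2×micro: 1 ⇒ (c0=3, c1=0, c2=1)
[Gauss-Seidel] macro 7: S0 reads c0=3 → after 1×micro: 2; S1 reads c1=0 → after 1×micro: 0; S2 reads c0=2 → after 2×micro: 1 ⇒ (c0=2, c1=0, c2=1)
[Gauss-Seidel] macro 8: S0 reads c0=2 → after 1×micro: 3; S1 reads c1=0 → after 1×micro: 0; S2 reads c0=3 → after 2×micro: 1 ⇒ (c0=3, c1=0, c2=1)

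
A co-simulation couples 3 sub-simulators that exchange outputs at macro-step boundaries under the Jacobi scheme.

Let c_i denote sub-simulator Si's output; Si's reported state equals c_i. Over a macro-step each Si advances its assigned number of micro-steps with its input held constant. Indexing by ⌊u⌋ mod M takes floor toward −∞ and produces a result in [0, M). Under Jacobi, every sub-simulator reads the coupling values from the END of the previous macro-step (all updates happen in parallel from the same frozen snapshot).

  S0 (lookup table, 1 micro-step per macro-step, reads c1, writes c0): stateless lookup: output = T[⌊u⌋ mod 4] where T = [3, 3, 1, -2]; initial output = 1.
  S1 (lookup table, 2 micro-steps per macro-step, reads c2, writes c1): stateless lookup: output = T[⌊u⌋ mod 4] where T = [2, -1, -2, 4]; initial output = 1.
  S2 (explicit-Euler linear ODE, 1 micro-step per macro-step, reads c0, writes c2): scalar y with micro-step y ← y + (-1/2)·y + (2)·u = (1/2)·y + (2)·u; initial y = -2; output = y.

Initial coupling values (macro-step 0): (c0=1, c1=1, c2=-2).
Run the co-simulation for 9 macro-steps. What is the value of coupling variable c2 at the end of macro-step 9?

macro 1: S0 reads c1=1 → after 1×micro: 3; S1 reads c2=-2 → after 2×micro: -2; S2 reads c0=1 → after 1×micro: 1 ⇒ (c0=3, c1=-2, c2=1)
macro 2: S0 reads c1=-2 → after 1×micro: 1; S1 reads c2=1 → after 2×micro: -1; S2 reads c0=3 → after 1×micro: 13/2 ⇒ (c0=1, c1=-1, c2=13/2)
macro 3: S0 reads c1=-1 → after 1×micro: -2; S1 reads c2=13/2 → after 2×micro: -2; S2 reads c0=1 → after 1×micro: 21/4 ⇒ (c0=-2, c1=-2, c2=21/4)
macro 4: S0 reads c1=-2 → after 1×micro: 1; S1 reads c2=21/4 → after 2×micro: -1; S2 reads c0=-2 → after 1×micro: -11/8 ⇒ (c0=1, c1=-1, c2=-11/8)
macro 5: S0 reads c1=-1 → after 1×micro: -2; S1 reads c2=-11/8 → after 2×micro: -2; S2 reads c0=1 → after 1×micro: 21/16 ⇒ (c0=-2, c1=-2, c2=21/16)
macro 6: S0 reads c1=-2 → after 1×micro: 1; S1 reads c2=21/16 → after 2×micro: -1; S2 reads c0=-2 → after 1×micro: -107/32 ⇒ (c0=1, c1=-1, c2=-107/32)
macro 7: S0 reads c1=-1 → after 1×micro: -2; S1 reads c2=-107/32 → after 2×micro: 2; S2 reads c0=1 → after 1×micro: 21/64 ⇒ (c0=-2, c1=2, c2=21/64)
macro 8: S0 reads c1=2 → after 1×micro: 1; S1 reads c2=21/64 → after 2×micro: 2; S2 reads c0=-2 → after 1×micro: -491/128 ⇒ (c0=1, c1=2, c2=-491/128)
macro 9: S0 reads c1=2 → after 1×micro: 1; S1 reads c2=-491/128 → after 2×micro: 2; S2 reads c0=1 → after 1×micro: 21/256 ⇒ (c0=1, c1=2, c2=21/256)

c2 at macro-step 9 = 21/256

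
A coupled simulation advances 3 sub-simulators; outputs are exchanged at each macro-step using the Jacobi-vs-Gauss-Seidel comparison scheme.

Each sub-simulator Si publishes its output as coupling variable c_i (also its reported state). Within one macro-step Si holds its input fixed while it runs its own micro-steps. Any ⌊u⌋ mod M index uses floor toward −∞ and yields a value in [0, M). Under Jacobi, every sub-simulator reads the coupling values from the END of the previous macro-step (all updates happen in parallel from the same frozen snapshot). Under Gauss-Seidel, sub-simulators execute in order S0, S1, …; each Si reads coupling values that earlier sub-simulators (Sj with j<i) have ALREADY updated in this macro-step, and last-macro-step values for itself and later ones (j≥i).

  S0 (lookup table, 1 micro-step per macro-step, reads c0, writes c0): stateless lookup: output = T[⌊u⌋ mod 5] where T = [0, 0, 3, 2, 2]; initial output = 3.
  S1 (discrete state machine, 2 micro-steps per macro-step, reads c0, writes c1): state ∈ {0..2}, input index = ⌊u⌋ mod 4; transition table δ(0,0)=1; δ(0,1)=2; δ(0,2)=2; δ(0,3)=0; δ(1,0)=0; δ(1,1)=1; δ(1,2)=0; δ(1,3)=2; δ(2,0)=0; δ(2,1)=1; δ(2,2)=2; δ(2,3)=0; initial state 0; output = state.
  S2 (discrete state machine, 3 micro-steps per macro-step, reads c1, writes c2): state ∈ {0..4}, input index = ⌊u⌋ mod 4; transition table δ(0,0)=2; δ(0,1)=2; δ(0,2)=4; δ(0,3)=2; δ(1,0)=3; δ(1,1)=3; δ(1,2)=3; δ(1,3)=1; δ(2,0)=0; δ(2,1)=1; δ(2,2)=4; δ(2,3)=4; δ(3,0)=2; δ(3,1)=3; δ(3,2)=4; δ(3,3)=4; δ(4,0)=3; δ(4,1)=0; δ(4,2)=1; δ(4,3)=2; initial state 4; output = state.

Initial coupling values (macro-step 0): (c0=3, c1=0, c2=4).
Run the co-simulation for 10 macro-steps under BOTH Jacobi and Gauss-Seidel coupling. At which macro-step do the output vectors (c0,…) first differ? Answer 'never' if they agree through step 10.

first divergence at macro-step: 1

[Jacobi] macro 1: S0 reads c0=3 → after 1×micro: 2; S1 reads c0=3 → after 2×micro: 0; S2 reads c1=0 → after 3×micro: 0 ⇒ (c0=2, c1=0, c2=0)
[Jacobi] macro 2: S0 reads c0=2 → after 1×micro: 3; S1 reads c0=2 → after 2×micro: 2; S2 reads c1=0 → after 3×micro: 2 ⇒ (c0=3, c1=2, c2=2)
[Jacobi] macro 3: S0 reads c0=3 → after 1×micro: 2; S1 reads c0=3 → after 2×micro: 0; S2 reads c1=2 → after 3×micro: 3 ⇒ (c0=2, c1=0, c2=3)
[Jacobi] macro 4: S0 reads c0=2 → after 1×micro: 3; S1 reads c0=2 → after 2×micro: 2; S2 reads c1=0 → after 3×micro: 2 ⇒ (c0=3, c1=2, c2=2)
[Jacobi] macro 5: S0 reads c0=3 → after 1×micro: 2; S1 reads c0=3 → after 2×micro: 0; S2 reads c1=2 → after 3×micro: 3 ⇒ (c0=2, c1=0, c2=3)
[Jacobi] macro 6: S0 reads c0=2 → after 1×micro: 3; S1 reads c0=2 → after 2×micro: 2; S2 reads c1=0 → after 3×micro: 2 ⇒ (c0=3, c1=2, c2=2)
[Jacobi] macro 7: S0 reads c0=3 → after 1×micro: 2; S1 reads c0=3 → after 2×micro: 0; S2 reads c1=2 → after 3×micro: 3 ⇒ (c0=2, c1=0, c2=3)
[Jacobi] macro 8: S0 reads c0=2 → after 1×micro: 3; S1 reads c0=2 → after 2×micro: 2; S2 reads c1=0 → after 3×micro: 2 ⇒ (c0=3, c1=2, c2=2)
[Jacobi] macro 9: S0 reads c0=3 → after 1×micro: 2; S1 reads c0=3 → after 2×micro: 0; S2 reads c1=2 → after 3×micro: 3 ⇒ (c0=2, c1=0, c2=3)
[Jacobi] macro 10: S0 reads c0=2 → after 1×micro: 3; S1 reads c0=2 → after 2×micro: 2; S2 reads c1=0 → after 3×micro: 2 ⇒ (c0=3, c1=2, c2=2)
[Gauss-Seidel] macro 1: S0 reads c0=3 → after 1×micro: 2; S1 reads c0=2 → after 2×micro: 2; S2 reads c1=2 → after 3×micro: 4 ⇒ (c0=2, c1=2, c2=4)
[Gauss-Seidel] macro 2: S0 reads c0=2 → after 1×micro: 3; S1 reads c0=3 → after 2×micro: 0; S2 reads c1=0 → after 3×micro: 0 ⇒ (c0=3, c1=0, c2=0)
[Gauss-Seidel] macro 3: S0 reads c0=3 → after 1×micro: 2; S1 reads c0=2 → after 2×micro: 2; S2 reads c1=2 → after 3×micro: 3 ⇒ (c0=2, c1=2, c2=3)
[Gauss-Seidel] macro 4: S0 reads c0=2 → after 1×micro: 3; S1 reads c0=3 → after 2×micro: 0; S2 reads c1=0 → after 3×micro: 2 ⇒ (c0=3, c1=0, c2=2)
[Gauss-Seidel] macro 5: S0 reads c0=3 → after 1×micro: 2; S1 reads c0=2 → after 2×micro: 2; S2 reads c1=2 → after 3×micro: 3 ⇒ (c0=2, c1=2, c2=3)
[Gauss-Seidel] macro 6: S0 reads c0=2 → after 1×micro: 3; S1 reads c0=3 → after 2×micro: 0; S2 reads c1=0 → after 3×micro: 2 ⇒ (c0=3, c1=0, c2=2)
[Gauss-Seidel] macro 7: S0 reads c0=3 → after 1×micro: 2; S1 reads c0=2 → after 2×micro: 2; S2 reads c1=2 → after 3×micro: 3 ⇒ (c0=2, c1=2, c2=3)
[Gauss-Seidel] macro 8: S0 reads c0=2 → after 1×micro: 3; S1 reads c0=3 → after 2×micro: 0; S2 reads c1=0 → after 3×micro: 2 ⇒ (c0=3, c1=0, c2=2)
[Gauss-Seidel] macro 9: S0 reads c0=3 → after 1×micro: 2; S1 reads c0=2 → after 2×micro: 2; S2 reads c1=2 → after 3×micro: 3 ⇒ (c0=2, c1=2, c2=3)
[Gauss-Seidel] macro 10: S0 reads c0=2 → after 1×micro: 3; S1 reads c0=3 → after 2×micro: 0; S2 reads c1=0 → after 3×micro: 2 ⇒ (c0=3, c1=0, c2=2)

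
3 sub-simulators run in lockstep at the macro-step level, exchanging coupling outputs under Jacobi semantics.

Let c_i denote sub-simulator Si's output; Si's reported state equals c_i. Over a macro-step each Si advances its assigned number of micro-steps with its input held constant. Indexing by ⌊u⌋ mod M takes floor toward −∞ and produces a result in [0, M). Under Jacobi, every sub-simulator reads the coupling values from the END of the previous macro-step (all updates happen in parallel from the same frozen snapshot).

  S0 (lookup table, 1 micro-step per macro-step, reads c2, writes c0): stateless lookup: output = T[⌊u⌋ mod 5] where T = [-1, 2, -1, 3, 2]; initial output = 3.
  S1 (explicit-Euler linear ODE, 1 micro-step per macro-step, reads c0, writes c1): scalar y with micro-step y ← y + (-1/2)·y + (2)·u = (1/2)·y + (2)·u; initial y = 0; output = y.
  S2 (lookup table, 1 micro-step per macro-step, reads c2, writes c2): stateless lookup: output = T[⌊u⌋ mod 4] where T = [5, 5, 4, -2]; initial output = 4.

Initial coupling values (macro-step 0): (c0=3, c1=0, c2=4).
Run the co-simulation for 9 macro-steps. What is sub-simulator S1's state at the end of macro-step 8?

macro 1: S0 reads c2=4 → after 1×micro: 2; S1 reads c0=3 → after 1×micro: 6; S2 reads c2=4 → after 1×micro: 5 ⇒ (c0=2, c1=6, c2=5)
macro 2: S0 reads c2=5 → after 1×micro: -1; S1 reads c0=2 → after 1×micro: 7; S2 reads c2=5 → after 1×micro: 5 ⇒ (c0=-1, c1=7, c2=5)
macro 3: S0 reads c2=5 → after 1×micro: -1; S1 reads c0=-1 → after 1×micro: 3/2; S2 reads c2=5 → after 1×micro: 5 ⇒ (c0=-1, c1=3/2, c2=5)
macro 4: S0 reads c2=5 → after 1×micro: -1; S1 reads c0=-1 → after 1×micro: -5/4; S2 reads c2=5 → after 1×micro: 5 ⇒ (c0=-1, c1=-5/4, c2=5)
macro 5: S0 reads c2=5 → after 1×micro: -1; S1 reads c0=-1 → after 1×micro: -21/8; S2 reads c2=5 → after 1×micro: 5 ⇒ (c0=-1, c1=-21/8, c2=5)
macro 6: S0 reads c2=5 → after 1×micro: -1; S1 reads c0=-1 → after 1×micro: -53/16; S2 reads c2=5 → after 1×micro: 5 ⇒ (c0=-1, c1=-53/16, c2=5)
macro 7: S0 reads c2=5 → after 1×micro: -1; S1 reads c0=-1 → after 1×micro: -117/32; S2 reads c2=5 → after 1×micro: 5 ⇒ (c0=-1, c1=-117/32, c2=5)
macro 8: S0 reads c2=5 → after 1×micro: -1; S1 reads c0=-1 → after 1×micro: -245/64; S2 reads c2=5 → after 1×micro: 5 ⇒ (c0=-1, c1=-245/64, c2=5)
macro 9: S0 reads c2=5 → after 1×micro: -1; S1 reads c0=-1 → after 1×micro: -501/128; S2 reads c2=5 → after 1×micro: 5 ⇒ (c0=-1, c1=-501/128, c2=5)

S1 state at macro-step 8 = -245/64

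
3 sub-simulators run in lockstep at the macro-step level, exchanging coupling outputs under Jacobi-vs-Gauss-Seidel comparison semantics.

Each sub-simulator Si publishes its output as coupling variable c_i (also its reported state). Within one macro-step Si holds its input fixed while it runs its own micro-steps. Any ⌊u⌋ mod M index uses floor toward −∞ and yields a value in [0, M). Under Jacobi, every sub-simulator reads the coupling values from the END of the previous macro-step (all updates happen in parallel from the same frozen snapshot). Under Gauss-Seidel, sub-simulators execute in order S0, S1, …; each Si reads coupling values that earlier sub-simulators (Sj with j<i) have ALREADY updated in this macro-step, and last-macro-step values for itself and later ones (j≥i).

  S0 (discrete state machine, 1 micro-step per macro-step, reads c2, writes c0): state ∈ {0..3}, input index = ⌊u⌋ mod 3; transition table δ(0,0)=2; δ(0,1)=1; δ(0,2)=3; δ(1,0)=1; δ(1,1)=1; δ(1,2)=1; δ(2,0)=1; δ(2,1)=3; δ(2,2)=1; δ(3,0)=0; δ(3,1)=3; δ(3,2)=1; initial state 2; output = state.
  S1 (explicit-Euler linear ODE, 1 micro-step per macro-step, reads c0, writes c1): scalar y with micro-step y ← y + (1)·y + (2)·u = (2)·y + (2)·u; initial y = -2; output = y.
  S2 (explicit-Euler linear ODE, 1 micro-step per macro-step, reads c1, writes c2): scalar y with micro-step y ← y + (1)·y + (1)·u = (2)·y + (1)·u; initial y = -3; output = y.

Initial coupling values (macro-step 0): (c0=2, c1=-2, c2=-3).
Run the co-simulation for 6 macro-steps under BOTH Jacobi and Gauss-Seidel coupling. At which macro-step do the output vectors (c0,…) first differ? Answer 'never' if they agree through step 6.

first divergence at macro-step: 1

[Jacobi] macro 1: S0 reads c2=-3 → after 1×micro: 1; S1 reads c0=2 → after 1×micro: 0; S2 reads c1=-2 → after 1×micro: -8 ⇒ (c0=1, c1=0, c2=-8)
[Jacobi] macro 2: S0 reads c2=-8 → after 1×micro: 1; S1 reads c0=1 → after 1×micro: 2; S2 reads c1=0 → after 1×micro: -16 ⇒ (c0=1, c1=2, c2=-16)
[Jacobi] macro 3: S0 reads c2=-16 → after 1×micro: 1; S1 reads c0=1 → after 1×micro: 6; S2 reads c1=2 → after 1×micro: -30 ⇒ (c0=1, c1=6, c2=-30)
[Jacobi] macro 4: S0 reads c2=-30 → after 1×micro: 1; S1 reads c0=1 → after 1×micro: 14; S2 reads c1=6 → after 1×micro: -54 ⇒ (c0=1, c1=14, c2=-54)
[Jacobi] macro 5: S0 reads c2=-54 → after 1×micro: 1; S1 reads c0=1 → after 1×micro: 30; S2 reads c1=14 → after 1×micro: -94 ⇒ (c0=1, c1=30, c2=-94)
[Jacobi] macro 6: S0 reads c2=-94 → after 1×micro: 1; S1 reads c0=1 → after 1×micro: 62; S2 reads c1=30 → after 1×micro: -158 ⇒ (c0=1, c1=62, c2=-158)
[Gauss-Seidel] macro 1: S0 reads c2=-3 → after 1×micro: 1; S1 reads c0=1 → after 1×micro: -2; S2 reads c1=-2 → after 1×micro: -8 ⇒ (c0=1, c1=-2, c2=-8)
[Gauss-Seidel] macro 2: S0 reads c2=-8 → after 1×micro: 1; S1 reads c0=1 → after 1×micro: -2; S2 reads c1=-2 → after 1×micro: -18 ⇒ (c0=1, c1=-2, c2=-18)
[Gauss-Seidel] macro 3: S0 reads c2=-18 → after 1×micro: 1; S1 reads c0=1 → after 1×micro: -2; S2 reads c1=-2 → after 1×micro: -38 ⇒ (c0=1, c1=-2, c2=-38)
[Gauss-Seidel] macro 4: S0 reads c2=-38 → after 1×micro: 1; S1 reads c0=1 → after 1×micro: -2; S2 reads c1=-2 → after 1×micro: -78 ⇒ (c0=1, c1=-2, c2=-78)
[Gauss-Seidel] macro 5: S0 reads c2=-78 → after 1×micro: 1; S1 reads c0=1 → after 1×micro: -2; S2 reads c1=-2 → after 1×micro: -158 ⇒ (c0=1, c1=-2, c2=-158)
[Gauss-Seidel] macro 6: S0 reads c2=-158 → after 1×micro: 1; S1 reads c0=1 → after 1×micro: -2; S2 reads c1=-2 → after 1×micro: -318 ⇒ (c0=1, c1=-2, c2=-318)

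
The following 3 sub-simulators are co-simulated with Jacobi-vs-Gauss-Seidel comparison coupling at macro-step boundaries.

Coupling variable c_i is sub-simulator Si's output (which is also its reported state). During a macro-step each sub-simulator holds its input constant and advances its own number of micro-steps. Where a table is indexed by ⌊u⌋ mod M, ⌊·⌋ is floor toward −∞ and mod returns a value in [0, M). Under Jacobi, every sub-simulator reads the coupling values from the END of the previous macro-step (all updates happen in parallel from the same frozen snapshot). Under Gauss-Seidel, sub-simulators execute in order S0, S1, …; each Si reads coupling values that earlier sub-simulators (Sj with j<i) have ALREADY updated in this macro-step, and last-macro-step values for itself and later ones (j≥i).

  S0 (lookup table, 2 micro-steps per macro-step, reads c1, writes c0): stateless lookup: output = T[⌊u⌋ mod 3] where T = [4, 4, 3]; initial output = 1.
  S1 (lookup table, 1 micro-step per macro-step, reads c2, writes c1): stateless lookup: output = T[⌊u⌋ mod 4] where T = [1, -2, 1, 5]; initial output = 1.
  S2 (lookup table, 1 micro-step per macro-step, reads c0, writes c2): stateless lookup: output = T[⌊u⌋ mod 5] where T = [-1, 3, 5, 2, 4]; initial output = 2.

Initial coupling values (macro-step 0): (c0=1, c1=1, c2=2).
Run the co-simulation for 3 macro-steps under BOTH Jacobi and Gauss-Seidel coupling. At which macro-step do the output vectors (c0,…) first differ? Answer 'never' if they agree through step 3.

[Jacobi] macro 1: S0 reads c1=1 → after 2×micro: 4; S1 reads c2=2 → after 1×micro: 1; S2 reads c0=1 → after 1×micro: 3 ⇒ (c0=4, c1=1, c2=3)
[Jacobi] macro 2: S0 reads c1=1 → after 2×micro: 4; S1 reads c2=3 → after 1×micro: 5; S2 reads c0=4 → after 1×micro: 4 ⇒ (c0=4, c1=5, c2=4)
[Jacobi] macro 3: S0 reads c1=5 → after 2×micro: 3; S1 reads c2=4 → after 1×micro: 1; S2 reads c0=4 → after 1×micro: 4 ⇒ (c0=3, c1=1, c2=4)
[Gauss-Seidel] macro 1: S0 reads c1=1 → after 2×micro: 4; S1 reads c2=2 → after 1×micro: 1; S2 reads c0=4 → after 1×micro: 4 ⇒ (c0=4, c1=1, c2=4)
[Gauss-Seidel] macro 2: S0 reads c1=1 → after 2×micro: 4; S1 reads c2=4 → after 1×micro: 1; S2 reads c0=4 → after 1×micro: 4 ⇒ (c0=4, c1=1, c2=4)
[Gauss-Seidel] macro 3: S0 reads c1=1 → after 2×micro: 4; S1 reads c2=4 → after 1×micro: 1; S2 reads c0=4 → after 1×micro: 4 ⇒ (c0=4, c1=1, c2=4)

first divergence at macro-step: 1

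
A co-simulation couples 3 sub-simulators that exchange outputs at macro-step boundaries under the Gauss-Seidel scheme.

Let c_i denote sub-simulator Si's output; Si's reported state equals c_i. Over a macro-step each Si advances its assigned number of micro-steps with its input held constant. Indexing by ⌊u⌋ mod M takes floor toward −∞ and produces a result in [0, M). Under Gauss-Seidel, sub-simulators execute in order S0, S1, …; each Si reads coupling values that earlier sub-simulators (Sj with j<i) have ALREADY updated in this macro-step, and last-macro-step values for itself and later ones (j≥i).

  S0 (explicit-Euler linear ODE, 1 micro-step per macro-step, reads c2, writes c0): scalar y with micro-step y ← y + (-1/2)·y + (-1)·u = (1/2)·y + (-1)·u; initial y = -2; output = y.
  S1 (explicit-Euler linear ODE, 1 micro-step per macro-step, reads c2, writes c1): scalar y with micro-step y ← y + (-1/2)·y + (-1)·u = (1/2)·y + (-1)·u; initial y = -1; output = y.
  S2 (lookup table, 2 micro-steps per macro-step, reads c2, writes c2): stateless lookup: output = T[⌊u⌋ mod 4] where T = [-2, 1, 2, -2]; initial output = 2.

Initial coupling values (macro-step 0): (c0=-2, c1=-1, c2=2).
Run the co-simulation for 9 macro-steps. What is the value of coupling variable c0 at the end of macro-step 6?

c0 at macro-step 6 = -127/32

macro 1: S0 reads c2=2 → after 1×micro: -3; S1 reads c2=2 → after 1×micro: -5/2; S2 reads c2=2 → after 2×micro: 2 ⇒ (c0=-3, c1=-5/2, c2=2)
macro 2: S0 reads c2=2 → after 1×micro: -7/2; S1 reads c2=2 → after 1×micro: -13/4; S2 reads c2=2 → after 2×micro: 2 ⇒ (c0=-7/2, c1=-13/4, c2=2)
macro 3: S0 reads c2=2 → after 1×micro: -15/4; S1 reads c2=2 → after 1×micro: -29/8; S2 reads c2=2 → after 2×micro: 2 ⇒ (c0=-15/4, c1=-29/8, c2=2)
macro 4: S0 reads c2=2 → after 1×micro: -31/8; S1 reads c2=2 → after 1×micro: -61/16; S2 reads c2=2 → after 2×micro: 2 ⇒ (c0=-31/8, c1=-61/16, c2=2)
macro 5: S0 reads c2=2 → after 1×micro: -63/16; S1 reads c2=2 → after 1×micro: -125/32; S2 reads c2=2 → after 2×micro: 2 ⇒ (c0=-63/16, c1=-125/32, c2=2)
macro 6: S0 reads c2=2 → after 1×micro: -127/32; S1 reads c2=2 → after 1×micro: -253/64; S2 reads c2=2 → after 2×micro: 2 ⇒ (c0=-127/32, c1=-253/64, c2=2)
macro 7: S0 reads c2=2 → after 1×micro: -255/64; S1 reads c2=2 → after 1×micro: -509/128; S2 reads c2=2 → after 2×micro: 2 ⇒ (c0=-255/64, c1=-509/128, c2=2)
macro 8: S0 reads c2=2 → after 1×micro: -511/128; S1 reads c2=2 → after 1×micro: -1021/256; S2 reads c2=2 → after 2×micro: 2 ⇒ (c0=-511/128, c1=-1021/256, c2=2)
macro 9: S0 reads c2=2 → after 1×micro: -1023/256; S1 reads c2=2 → after 1×micro: -2045/512; S2 reads c2=2 → after 2×micro: 2 ⇒ (c0=-1023/256, c1=-2045/512, c2=2)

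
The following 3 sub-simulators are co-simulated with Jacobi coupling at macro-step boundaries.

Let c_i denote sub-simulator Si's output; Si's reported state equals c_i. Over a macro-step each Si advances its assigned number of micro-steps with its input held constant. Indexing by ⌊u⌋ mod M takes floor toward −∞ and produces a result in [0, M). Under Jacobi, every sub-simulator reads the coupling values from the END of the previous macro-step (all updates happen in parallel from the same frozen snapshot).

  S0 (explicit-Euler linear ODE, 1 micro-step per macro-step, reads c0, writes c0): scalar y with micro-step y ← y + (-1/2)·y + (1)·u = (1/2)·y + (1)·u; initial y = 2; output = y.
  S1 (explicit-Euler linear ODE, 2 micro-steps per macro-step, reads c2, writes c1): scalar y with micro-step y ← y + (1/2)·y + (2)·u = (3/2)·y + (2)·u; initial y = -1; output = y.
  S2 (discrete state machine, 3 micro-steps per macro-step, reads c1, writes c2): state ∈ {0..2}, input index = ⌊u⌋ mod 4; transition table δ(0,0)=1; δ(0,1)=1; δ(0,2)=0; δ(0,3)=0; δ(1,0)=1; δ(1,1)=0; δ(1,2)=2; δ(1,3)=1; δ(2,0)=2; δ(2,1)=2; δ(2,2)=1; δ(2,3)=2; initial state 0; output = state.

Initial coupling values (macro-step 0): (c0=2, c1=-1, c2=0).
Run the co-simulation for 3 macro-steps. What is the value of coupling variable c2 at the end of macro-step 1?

c2 at macro-step 1 = 0

macro 1: S0 reads c0=2 → after 1×micro: 3; S1 reads c2=0 → after 2×micro: -9/4; S2 reads c1=-1 → after 3×micro: 0 ⇒ (c0=3, c1=-9/4, c2=0)
macro 2: S0 reads c0=3 → after 1×micro: 9/2; S1 reads c2=0 → after 2×micro: -81/16; S2 reads c1=-9/4 → after 3×micro: 1 ⇒ (c0=9/2, c1=-81/16, c2=1)
macro 3: S0 reads c0=9/2 → after 1×micro: 27/4; S1 reads c2=1 → after 2×micro: -409/64; S2 reads c1=-81/16 → after 3×micro: 2 ⇒ (c0=27/4, c1=-409/64, c2=2)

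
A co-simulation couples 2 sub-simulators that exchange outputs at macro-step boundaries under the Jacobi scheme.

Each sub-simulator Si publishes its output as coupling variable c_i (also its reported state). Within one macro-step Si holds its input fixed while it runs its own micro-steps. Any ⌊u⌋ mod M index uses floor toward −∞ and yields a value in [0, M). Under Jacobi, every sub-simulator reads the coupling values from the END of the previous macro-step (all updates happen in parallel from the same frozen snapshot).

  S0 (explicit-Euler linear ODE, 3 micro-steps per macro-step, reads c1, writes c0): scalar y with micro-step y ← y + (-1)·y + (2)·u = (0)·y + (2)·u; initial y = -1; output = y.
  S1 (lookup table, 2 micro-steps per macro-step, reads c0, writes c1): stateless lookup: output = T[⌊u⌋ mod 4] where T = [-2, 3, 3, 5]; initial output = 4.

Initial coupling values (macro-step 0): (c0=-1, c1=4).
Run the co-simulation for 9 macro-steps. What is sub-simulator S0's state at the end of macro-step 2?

S0 state at macro-step 2 = 10

macro 1: S0 reads c1=4 → after 3×micro: 8; S1 reads c0=-1 → after 2×micro: 5 ⇒ (c0=8, c1=5)
macro 2: S0 reads c1=5 → after 3×micro: 10; S1 reads c0=8 → after 2×micro: -2 ⇒ (c0=10, c1=-2)
macro 3: S0 reads c1=-2 → after 3×micro: -4; S1 reads c0=10 → after 2×micro: 3 ⇒ (c0=-4, c1=3)
macro 4: S0 reads c1=3 → after 3×micro: 6; S1 reads c0=-4 → after 2×micro: -2 ⇒ (c0=6, c1=-2)
macro 5: S0 reads c1=-2 → after 3×micro: -4; S1 reads c0=6 → after 2×micro: 3 ⇒ (c0=-4, c1=3)
macro 6: S0 reads c1=3 → after 3×micro: 6; S1 reads c0=-4 → after 2×micro: -2 ⇒ (c0=6, c1=-2)
macro 7: S0 reads c1=-2 → after 3×micro: -4; S1 reads c0=6 → after 2×micro: 3 ⇒ (c0=-4, c1=3)
macro 8: S0 reads c1=3 → after 3×micro: 6; S1 reads c0=-4 → after 2×micro: -2 ⇒ (c0=6, c1=-2)
macro 9: S0 reads c1=-2 → after 3×micro: -4; S1 reads c0=6 → after 2×micro: 3 ⇒ (c0=-4, c1=3)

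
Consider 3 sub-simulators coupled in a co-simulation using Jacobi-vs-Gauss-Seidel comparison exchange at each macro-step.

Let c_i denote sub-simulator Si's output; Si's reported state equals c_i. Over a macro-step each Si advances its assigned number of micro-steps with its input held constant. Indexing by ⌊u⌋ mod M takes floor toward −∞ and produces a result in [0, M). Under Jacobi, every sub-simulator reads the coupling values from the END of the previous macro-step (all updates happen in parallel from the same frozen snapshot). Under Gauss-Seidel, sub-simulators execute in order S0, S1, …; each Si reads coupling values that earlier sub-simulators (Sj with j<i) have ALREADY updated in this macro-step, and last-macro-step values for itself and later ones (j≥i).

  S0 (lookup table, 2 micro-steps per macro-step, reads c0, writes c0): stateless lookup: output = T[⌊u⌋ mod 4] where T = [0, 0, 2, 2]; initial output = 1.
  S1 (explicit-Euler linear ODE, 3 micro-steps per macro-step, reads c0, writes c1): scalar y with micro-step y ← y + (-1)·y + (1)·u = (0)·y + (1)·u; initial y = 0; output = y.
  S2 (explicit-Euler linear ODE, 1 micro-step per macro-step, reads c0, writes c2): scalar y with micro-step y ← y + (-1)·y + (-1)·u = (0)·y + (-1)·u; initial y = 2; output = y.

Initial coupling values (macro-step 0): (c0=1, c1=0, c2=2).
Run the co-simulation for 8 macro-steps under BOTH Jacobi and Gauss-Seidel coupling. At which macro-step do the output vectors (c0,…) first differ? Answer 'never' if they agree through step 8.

[Jacobi] macro 1: S0 reads c0=1 → after 2×micro: 0; S1 reads c0=1 → after 3×micro: 1; S2 reads c0=1 → after 1×micro: -1 ⇒ (c0=0, c1=1, c2=-1)
[Jacobi] macro 2: S0 reads c0=0 → after 2×micro: 0; S1 reads c0=0 → after 3×micro: 0; S2 reads c0=0 → after 1×micro: 0 ⇒ (c0=0, c1=0, c2=0)
[Jacobi] macro 3: S0 reads c0=0 → after 2×micro: 0; S1 reads c0=0 → after 3×micro: 0; S2 reads c0=0 → after 1×micro: 0 ⇒ (c0=0, c1=0, c2=0)
[Jacobi] macro 4: S0 reads c0=0 → after 2×micro: 0; S1 reads c0=0 → after 3×micro: 0; S2 reads c0=0 → after 1×micro: 0 ⇒ (c0=0, c1=0, c2=0)
[Jacobi] macro 5: S0 reads c0=0 → after 2×micro: 0; S1 reads c0=0 → after 3×micro: 0; S2 reads c0=0 → after 1×micro: 0 ⇒ (c0=0, c1=0, c2=0)
[Jacobi] macro 6: S0 reads c0=0 → after 2×micro: 0; S1 reads c0=0 → after 3×micro: 0; S2 reads c0=0 → after 1×micro: 0 ⇒ (c0=0, c1=0, c2=0)
[Jacobi] macro 7: S0 reads c0=0 → after 2×micro: 0; S1 reads c0=0 → after 3×micro: 0; S2 reads c0=0 → after 1×micro: 0 ⇒ (c0=0, c1=0, c2=0)
[Jacobi] macro 8: S0 reads c0=0 → after 2×micro: 0; S1 reads c0=0 → after 3×micro: 0; S2 reads c0=0 → after 1×micro: 0 ⇒ (c0=0, c1=0, c2=0)
[Gauss-Seidel] macro 1: S0 reads c0=1 → after 2×micro: 0; S1 reads c0=0 → after 3×micro: 0; S2 reads c0=0 → after 1×micro: 0 ⇒ (c0=0, c1=0, c2=0)
[Gauss-Seidel] macro 2: S0 reads c0=0 → after 2×micro: 0; S1 reads c0=0 → after 3×micro: 0; S2 reads c0=0 → after 1×micro: 0 ⇒ (c0=0, c1=0, c2=0)
[Gauss-Seidel] macro 3: S0 reads c0=0 → after 2×micro: 0; S1 reads c0=0 → after 3×micro: 0; S2 reads c0=0 → after 1×micro: 0 ⇒ (c0=0, c1=0, c2=0)
[Gauss-Seidel] macro 4: S0 reads c0=0 → after 2×micro: 0; S1 reads c0=0 → after 3×micro: 0; S2 reads c0=0 → after 1×micro: 0 ⇒ (c0=0, c1=0, c2=0)
[Gauss-Seidel] macro 5: S0 reads c0=0 → after 2×micro: 0; S1 reads c0=0 → after 3×micro: 0; S2 reads c0=0 → after 1×micro: 0 ⇒ (c0=0, c1=0, c2=0)
[Gauss-Seidel] macro 6: S0 reads c0=0 → after 2×micro: 0; S1 reads c0=0 → after 3×micro: 0; S2 reads c0=0 → after 1×micro: 0 ⇒ (c0=0, c1=0, c2=0)
[Gauss-Seidel] macro 7: S0 reads c0=0 → after 2×micro: 0; S1 reads c0=0 → after 3×micro: 0; S2 reads c0=0 → after 1×micro: 0 ⇒ (c0=0, c1=0, c2=0)
[Gauss-Seidel] macro 8: S0 reads c0=0 → after 2×micro: 0; S1 reads c0=0 → after 3×micro: 0; S2 reads c0=0 → after 1×micro: 0 ⇒ (c0=0, c1=0, c2=0)

first divergence at macro-step: 1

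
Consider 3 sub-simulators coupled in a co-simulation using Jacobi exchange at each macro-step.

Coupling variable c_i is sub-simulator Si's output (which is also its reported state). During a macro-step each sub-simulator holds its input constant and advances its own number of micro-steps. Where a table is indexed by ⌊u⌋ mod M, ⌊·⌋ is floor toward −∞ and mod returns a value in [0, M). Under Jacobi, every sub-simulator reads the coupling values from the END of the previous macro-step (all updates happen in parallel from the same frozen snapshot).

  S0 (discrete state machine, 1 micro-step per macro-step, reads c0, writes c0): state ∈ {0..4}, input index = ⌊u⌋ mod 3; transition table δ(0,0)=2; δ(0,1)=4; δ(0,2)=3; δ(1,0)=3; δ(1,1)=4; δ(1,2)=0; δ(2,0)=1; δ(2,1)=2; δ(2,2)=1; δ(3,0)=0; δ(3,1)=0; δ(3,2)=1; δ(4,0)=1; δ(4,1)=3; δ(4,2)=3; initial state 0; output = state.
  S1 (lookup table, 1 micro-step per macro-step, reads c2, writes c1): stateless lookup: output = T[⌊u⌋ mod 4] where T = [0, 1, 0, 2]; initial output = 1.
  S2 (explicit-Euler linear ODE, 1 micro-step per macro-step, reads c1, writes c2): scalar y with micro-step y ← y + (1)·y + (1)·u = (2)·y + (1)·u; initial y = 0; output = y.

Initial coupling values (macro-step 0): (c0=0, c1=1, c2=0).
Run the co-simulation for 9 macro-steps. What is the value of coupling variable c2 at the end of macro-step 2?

macro 1: S0 reads c0=0 → after 1×micro: 2; S1 reads c2=0 → after 1×micro: 0; S2 reads c1=1 → after 1×micro: 1 ⇒ (c0=2, c1=0, c2=1)
macro 2: S0 reads c0=2 → after 1×micro: 1; S1 reads c2=1 → after 1×micro: 1; S2 reads c1=0 → after 1×micro: 2 ⇒ (c0=1, c1=1, c2=2)
macro 3: S0 reads c0=1 → after 1×micro: 4; S1 reads c2=2 → after 1×micro: 0; S2 reads c1=1 → after 1×micro: 5 ⇒ (c0=4, c1=0, c2=5)
macro 4: S0 reads c0=4 → after 1×micro: 3; S1 reads c2=5 → after 1×micro: 1; S2 reads c1=0 → after 1×micro: 10 ⇒ (c0=3, c1=1, c2=10)
macro 5: S0 reads c0=3 → after 1×micro: 0; S1 reads c2=10 → after 1×micro: 0; S2 reads c1=1 → after 1×micro: 21 ⇒ (c0=0, c1=0, c2=21)
macro 6: S0 reads c0=0 → after 1×micro: 2; S1 reads c2=21 → after 1×micro: 1; S2 reads c1=0 → after 1×micro: 42 ⇒ (c0=2, c1=1, c2=42)
macro 7: S0 reads c0=2 → after 1×micro: 1; S1 reads c2=42 → after 1×micro: 0; S2 reads c1=1 → after 1×micro: 85 ⇒ (c0=1, c1=0, c2=85)
macro 8: S0 reads c0=1 → after 1×micro: 4; S1 reads c2=85 → after 1×micro: 1; S2 reads c1=0 → after 1×micro: 170 ⇒ (c0=4, c1=1, c2=170)
macro 9: S0 reads c0=4 → after 1×micro: 3; S1 reads c2=170 → after 1×micro: 0; S2 reads c1=1 → after 1×micro: 341 ⇒ (c0=3, c1=0, c2=341)

c2 at macro-step 2 = 2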